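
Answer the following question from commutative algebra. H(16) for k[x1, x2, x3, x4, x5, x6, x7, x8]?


C(d+n-1,n-1)=C(23,7)=245157


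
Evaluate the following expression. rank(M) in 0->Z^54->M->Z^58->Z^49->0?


Alt sum=0:
(-1)^0*54 + (-1)^1*? + (-1)^2*58 + (-1)^3*49=0
rank(M)=63


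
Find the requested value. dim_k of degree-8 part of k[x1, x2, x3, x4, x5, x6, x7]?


C(d+n-1,n-1)=C(14,6)=3003


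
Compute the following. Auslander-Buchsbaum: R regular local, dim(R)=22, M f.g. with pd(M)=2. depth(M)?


pd+depth=depth(R)=22
depth=22-2=20


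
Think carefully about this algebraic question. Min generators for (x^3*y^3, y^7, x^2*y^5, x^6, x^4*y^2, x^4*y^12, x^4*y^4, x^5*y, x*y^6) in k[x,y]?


Remove redundant (divisible by others).
x^4*y^12 redundant.
x^4*y^4 redundant.
Min: x^6, x^5*y, x^4*y^2, x^3*y^3, x^2*y^5, x*y^6, y^7
Count=7


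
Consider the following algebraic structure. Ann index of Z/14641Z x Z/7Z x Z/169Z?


Exponent = lcm of the cyclic orders; pairwise coprime => product.
11^4*7^1*13^2=14641*7*169=17320303


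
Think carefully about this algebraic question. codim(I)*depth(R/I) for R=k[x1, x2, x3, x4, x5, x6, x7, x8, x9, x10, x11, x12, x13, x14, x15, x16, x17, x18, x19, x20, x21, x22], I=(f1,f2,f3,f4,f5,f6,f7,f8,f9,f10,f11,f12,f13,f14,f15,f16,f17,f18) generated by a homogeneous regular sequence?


codim=18, depth=dim(R/I)=22-18=4
Product=18*4=72


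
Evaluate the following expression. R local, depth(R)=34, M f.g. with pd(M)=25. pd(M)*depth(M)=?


pd+depth=34
depth=34-25=9
pd*depth=25*9=225


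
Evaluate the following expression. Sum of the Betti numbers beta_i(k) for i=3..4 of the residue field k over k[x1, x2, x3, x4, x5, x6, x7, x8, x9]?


Koszul resolution: beta_i(k)=C(n,i), n=9
C(9,3)=84, C(9,4)=126
Sum=210


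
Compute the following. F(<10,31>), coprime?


gcd(10,31)=1 => F=ab-a-b=10*31-10-31=310-41=269


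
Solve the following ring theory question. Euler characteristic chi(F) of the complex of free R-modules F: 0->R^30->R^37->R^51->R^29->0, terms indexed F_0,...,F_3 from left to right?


chi = sum (-1)^i * rank:
(-1)^0*30=30
(-1)^1*37=-37
(-1)^2*51=51
(-1)^3*29=-29
chi=15


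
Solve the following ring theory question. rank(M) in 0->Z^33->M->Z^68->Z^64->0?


Alt sum=0:
(-1)^0*33 + (-1)^1*? + (-1)^2*68 + (-1)^3*64=0
rank(M)=37


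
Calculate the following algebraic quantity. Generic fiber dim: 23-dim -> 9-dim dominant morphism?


dim(fiber)=dim(X)-dim(Y)=23-9=14


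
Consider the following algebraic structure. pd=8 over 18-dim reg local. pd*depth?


pd+depth=18
depth=18-8=10
pd*depth=8*10=80


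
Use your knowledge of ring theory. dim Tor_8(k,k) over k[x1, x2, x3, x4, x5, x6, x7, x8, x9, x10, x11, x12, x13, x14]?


Koszul: C(n,i)=C(14,8)=3003


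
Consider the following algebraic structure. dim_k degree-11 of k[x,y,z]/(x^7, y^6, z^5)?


Need i<7, j<6, k<5 with i+j+k=11.
For each i, j ranges over max(0,11-i-4)..min(5,11-i):
  i=0: j in [7,5] -> 0
  i=1: j in [6,5] -> 0
  i=2: j in [5,5] -> 1
  i=3: j in [4,5] -> 2
  i=4: j in [3,5] -> 3
  i=5: j in [2,5] -> 4
  i=6: j in [1,5] -> 5
H(11) = 0+0+1+2+3+4+5 = 15


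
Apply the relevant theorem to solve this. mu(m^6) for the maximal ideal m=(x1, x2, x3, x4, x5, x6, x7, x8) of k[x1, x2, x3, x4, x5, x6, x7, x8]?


Graded Nakayama: mu(m^d) = dim_k (m^d/m^(d+1)) = #degree-6 monomials in 8 vars
C(n+d-1,d)=C(13,6)=1716


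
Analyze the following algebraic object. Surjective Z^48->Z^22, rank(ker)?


rank(ker) = 48-22 = 26


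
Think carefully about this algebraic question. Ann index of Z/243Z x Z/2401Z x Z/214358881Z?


Exponent = lcm of the cyclic orders; pairwise coprime => product.
3^5*7^4*11^8=243*2401*214358881=125066188607283


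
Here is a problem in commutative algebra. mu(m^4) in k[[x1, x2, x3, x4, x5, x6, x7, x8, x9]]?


C(n+d-1,d)=C(12,4)=495


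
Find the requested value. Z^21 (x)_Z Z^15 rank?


rank(M(x)N) = rank(M)*rank(N)
21*15 = 315


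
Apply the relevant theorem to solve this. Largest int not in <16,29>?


gcd(16,29)=1 => F=ab-a-b=16*29-16-29=464-45=419


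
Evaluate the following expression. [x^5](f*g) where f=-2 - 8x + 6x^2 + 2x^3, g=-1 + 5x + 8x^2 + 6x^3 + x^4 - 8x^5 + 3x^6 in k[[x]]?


[x^5] = sum a_i*b_j, i+j=5
  -2*-8=16
  -8*1=-8
  6*6=36
  2*8=16
Sum=60


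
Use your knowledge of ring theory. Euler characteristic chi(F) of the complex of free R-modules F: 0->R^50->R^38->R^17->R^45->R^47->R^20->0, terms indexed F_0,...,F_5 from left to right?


chi = sum (-1)^i * rank:
(-1)^0*50=50
(-1)^1*38=-38
(-1)^2*17=17
(-1)^3*45=-45
(-1)^4*47=47
(-1)^5*20=-20
chi=11


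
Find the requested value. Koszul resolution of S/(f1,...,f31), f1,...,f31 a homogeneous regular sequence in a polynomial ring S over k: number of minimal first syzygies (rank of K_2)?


Regular sequence => Koszul complex is the minimal free resolution.
Syz_1 minimally generated by Koszul relations f_i*e_j - f_j*e_i (i<j): mu(Syz_1) = beta_2 = C(m,2) = m(m-1)/2
m=31
31*30/2 = 465


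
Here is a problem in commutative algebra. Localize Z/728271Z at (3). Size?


3-primary part: 728271=3^9*37
Size=3^9=19683


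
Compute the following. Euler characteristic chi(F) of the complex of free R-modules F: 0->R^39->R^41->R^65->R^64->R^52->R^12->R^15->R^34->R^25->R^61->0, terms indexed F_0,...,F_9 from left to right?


chi = sum (-1)^i * rank:
(-1)^0*39=39
(-1)^1*41=-41
(-1)^2*65=65
(-1)^3*64=-64
(-1)^4*52=52
(-1)^5*12=-12
(-1)^6*15=15
(-1)^7*34=-34
(-1)^8*25=25
(-1)^9*61=-61
chi=-16


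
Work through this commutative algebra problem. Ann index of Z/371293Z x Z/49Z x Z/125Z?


Exponent = lcm of the cyclic orders; pairwise coprime => product.
13^5*7^2*5^3=371293*49*125=2274169625


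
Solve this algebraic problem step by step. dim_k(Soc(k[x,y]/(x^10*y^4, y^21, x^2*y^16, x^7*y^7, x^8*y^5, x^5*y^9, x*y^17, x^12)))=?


Socle = ann(m) = span of standard monomials u with x*u, y*u in I (staircase corners).
Minimal generators: x^12, x^10*y^4, x^8*y^5, x^7*y^7, x^5*y^9, x^2*y^16, x*y^17, y^21
Corners: y^20, xy^16, x^4y^15, x^6y^8, x^7y^6, x^9y^4, x^11y^3
Socle dim=7


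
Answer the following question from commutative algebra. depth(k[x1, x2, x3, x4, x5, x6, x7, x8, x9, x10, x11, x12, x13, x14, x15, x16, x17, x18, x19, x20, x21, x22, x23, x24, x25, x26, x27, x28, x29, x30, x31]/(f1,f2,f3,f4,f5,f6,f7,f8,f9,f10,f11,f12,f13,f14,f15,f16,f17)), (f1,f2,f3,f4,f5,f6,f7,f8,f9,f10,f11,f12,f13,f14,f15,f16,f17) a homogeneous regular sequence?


depth(R)=31
depth(R/I)=31-17=14


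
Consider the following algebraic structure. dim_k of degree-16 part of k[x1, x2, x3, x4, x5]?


C(d+n-1,n-1)=C(20,4)=4845


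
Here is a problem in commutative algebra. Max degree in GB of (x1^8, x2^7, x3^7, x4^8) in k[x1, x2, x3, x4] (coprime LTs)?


Pure powers, coprime LTs => already GB.
Degrees: 8, 7, 7, 8
Max=8


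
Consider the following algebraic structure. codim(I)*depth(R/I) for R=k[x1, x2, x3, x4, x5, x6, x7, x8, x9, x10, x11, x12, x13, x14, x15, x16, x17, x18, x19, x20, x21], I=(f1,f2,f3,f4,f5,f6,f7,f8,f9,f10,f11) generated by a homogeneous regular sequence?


codim=11, depth=dim(R/I)=21-11=10
Product=11*10=110


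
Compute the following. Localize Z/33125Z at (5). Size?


5-primary part: 33125=5^4*53
Size=5^4=625


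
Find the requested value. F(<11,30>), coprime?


gcd(11,30)=1 => F=ab-a-b=11*30-11-30=330-41=289


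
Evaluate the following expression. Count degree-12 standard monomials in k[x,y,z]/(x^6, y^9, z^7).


Need i<6, j<9, k<7 with i+j+k=12.
For each i, j ranges over max(0,12-i-6)..min(8,12-i):
  i=0: j in [6,8] -> 3
  i=1: j in [5,8] -> 4
  i=2: j in [4,8] -> 5
  i=3: j in [3,8] -> 6
  i=4: j in [2,8] -> 7
  i=5: j in [1,7] -> 7
H(12) = 3+4+5+6+7+7 = 32


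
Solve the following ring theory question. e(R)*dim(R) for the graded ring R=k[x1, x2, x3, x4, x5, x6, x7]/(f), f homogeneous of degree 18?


e(R)=deg(f)=18, dim(R)=7-1=6
e*dim=18*6=108


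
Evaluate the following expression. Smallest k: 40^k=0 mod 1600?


40^k mod 1600:
k=1: 40
k=2: 0
First zero at k = 2


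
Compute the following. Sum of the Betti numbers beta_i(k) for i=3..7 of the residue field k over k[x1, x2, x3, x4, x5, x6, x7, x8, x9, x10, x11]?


Koszul resolution: beta_i(k)=C(n,i), n=11
C(11,3)=165, C(11,4)=330, C(11,5)=462, C(11,6)=462, C(11,7)=330
Sum=1749


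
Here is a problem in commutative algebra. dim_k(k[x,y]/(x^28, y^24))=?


Basis: x^i*y^j, i<28, j<24
28*24=672


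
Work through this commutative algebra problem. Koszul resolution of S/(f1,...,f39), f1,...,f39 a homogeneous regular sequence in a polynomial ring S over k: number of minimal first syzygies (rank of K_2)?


Regular sequence => Koszul complex is the minimal free resolution.
Syz_1 minimally generated by Koszul relations f_i*e_j - f_j*e_i (i<j): mu(Syz_1) = beta_2 = C(m,2) = m(m-1)/2
m=39
39*38/2 = 741


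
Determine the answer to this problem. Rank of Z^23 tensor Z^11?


rank(M(x)N) = rank(M)*rank(N)
23*11 = 253


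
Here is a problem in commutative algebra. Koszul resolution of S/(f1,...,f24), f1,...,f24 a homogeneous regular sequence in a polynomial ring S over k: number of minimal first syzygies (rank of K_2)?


Regular sequence => Koszul complex is the minimal free resolution.
Syz_1 minimally generated by Koszul relations f_i*e_j - f_j*e_i (i<j): mu(Syz_1) = beta_2 = C(m,2) = m(m-1)/2
m=24
24*23/2 = 276


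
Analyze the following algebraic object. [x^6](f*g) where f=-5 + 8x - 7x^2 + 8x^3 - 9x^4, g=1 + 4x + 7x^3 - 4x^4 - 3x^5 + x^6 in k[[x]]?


[x^6] = sum a_i*b_j, i+j=6
  -5*1=-5
  8*-3=-24
  -7*-4=28
  8*7=56
Sum=55


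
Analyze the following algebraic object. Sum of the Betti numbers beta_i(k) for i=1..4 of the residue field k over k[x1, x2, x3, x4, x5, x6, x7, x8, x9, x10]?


Koszul resolution: beta_i(k)=C(n,i), n=10
C(10,1)=10, C(10,2)=45, C(10,3)=120, C(10,4)=210
Sum=385


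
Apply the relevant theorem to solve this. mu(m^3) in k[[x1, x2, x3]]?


C(n+d-1,d)=C(5,3)=10


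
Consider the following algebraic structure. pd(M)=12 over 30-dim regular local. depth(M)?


pd+depth=depth(R)=30
depth=30-12=18


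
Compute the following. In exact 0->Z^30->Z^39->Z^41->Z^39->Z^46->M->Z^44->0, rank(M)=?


Alt sum=0:
(-1)^0*30 + (-1)^1*39 + (-1)^2*41 + (-1)^3*39 + (-1)^4*46 + (-1)^5*? + (-1)^6*44=0
rank(M)=83


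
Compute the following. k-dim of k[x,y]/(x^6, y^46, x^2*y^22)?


k[x,y]/I, I = (x^6, y^46, x^2*y^22)
Rect: 6x46=276. Corner: (6-2)x(46-22)=96.
dim = 276-96 = 180


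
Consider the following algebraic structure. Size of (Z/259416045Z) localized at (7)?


7-primary part: 259416045=7^8*45
Size=7^8=5764801


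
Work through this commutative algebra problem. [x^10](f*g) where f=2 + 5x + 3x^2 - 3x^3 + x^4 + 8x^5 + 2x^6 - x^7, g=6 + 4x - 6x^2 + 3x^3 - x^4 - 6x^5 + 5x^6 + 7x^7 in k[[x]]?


[x^10] = sum a_i*b_j, i+j=10
  -3*7=-21
  1*5=5
  8*-6=-48
  2*-1=-2
  -1*3=-3
Sum=-69


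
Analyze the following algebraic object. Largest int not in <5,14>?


gcd(5,14)=1 => F=ab-a-b=5*14-5-14=70-19=51


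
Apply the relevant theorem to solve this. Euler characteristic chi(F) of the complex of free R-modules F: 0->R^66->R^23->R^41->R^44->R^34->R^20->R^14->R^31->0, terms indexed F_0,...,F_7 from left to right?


chi = sum (-1)^i * rank:
(-1)^0*66=66
(-1)^1*23=-23
(-1)^2*41=41
(-1)^3*44=-44
(-1)^4*34=34
(-1)^5*20=-20
(-1)^6*14=14
(-1)^7*31=-31
chi=37


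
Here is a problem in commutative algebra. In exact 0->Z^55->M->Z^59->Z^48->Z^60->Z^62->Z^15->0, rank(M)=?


Alt sum=0:
(-1)^0*55 + (-1)^1*? + (-1)^2*59 + (-1)^3*48 + (-1)^4*60 + (-1)^5*62 + (-1)^6*15=0
rank(M)=79


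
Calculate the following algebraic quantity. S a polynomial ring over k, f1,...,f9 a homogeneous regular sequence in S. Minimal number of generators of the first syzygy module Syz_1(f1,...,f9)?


Regular sequence => Koszul complex is the minimal free resolution.
Syz_1 minimally generated by Koszul relations f_i*e_j - f_j*e_i (i<j): mu(Syz_1) = beta_2 = C(m,2) = m(m-1)/2
m=9
9*8/2 = 36


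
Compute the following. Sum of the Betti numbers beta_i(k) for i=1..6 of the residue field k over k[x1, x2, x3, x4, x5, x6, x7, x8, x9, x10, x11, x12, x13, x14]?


Koszul resolution: beta_i(k)=C(n,i), n=14
C(14,1)=14, C(14,2)=91, C(14,3)=364, C(14,4)=1001, C(14,5)=2002, C(14,6)=3003
Sum=6475


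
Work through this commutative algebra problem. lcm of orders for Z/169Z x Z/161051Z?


Exponent = lcm of the cyclic orders; pairwise coprime => product.
13^2*11^5=169*161051=27217619


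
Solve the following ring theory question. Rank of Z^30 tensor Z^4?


rank(M(x)N) = rank(M)*rank(N)
30*4 = 120


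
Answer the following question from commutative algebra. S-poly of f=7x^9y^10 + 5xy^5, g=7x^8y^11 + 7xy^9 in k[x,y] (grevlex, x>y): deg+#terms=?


LT(f)=7x^9y^10, LT(g)=7x^8y^11
lcm(LM)=x^9y^11
S(f,g) (scaled by 49 to clear denominators) = 7y*f - 7x*g = -49x^2y^9 + 35xy^6
2 terms, deg 11.
11+2=13


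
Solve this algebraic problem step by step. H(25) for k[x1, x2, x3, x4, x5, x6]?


C(d+n-1,n-1)=C(30,5)=142506


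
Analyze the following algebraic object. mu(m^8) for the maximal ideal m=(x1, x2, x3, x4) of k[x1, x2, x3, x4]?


Graded Nakayama: mu(m^d) = dim_k (m^d/m^(d+1)) = #degree-8 monomials in 4 vars
C(n+d-1,d)=C(11,8)=165


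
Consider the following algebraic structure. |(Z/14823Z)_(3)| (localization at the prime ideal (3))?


3-primary part: 14823=3^5*61
Size=3^5=243


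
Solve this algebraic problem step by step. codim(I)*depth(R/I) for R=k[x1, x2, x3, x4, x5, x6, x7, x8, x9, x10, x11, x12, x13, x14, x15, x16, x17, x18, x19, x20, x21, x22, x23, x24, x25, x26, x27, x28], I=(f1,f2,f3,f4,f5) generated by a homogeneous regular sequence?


codim=5, depth=dim(R/I)=28-5=23
Product=5*23=115


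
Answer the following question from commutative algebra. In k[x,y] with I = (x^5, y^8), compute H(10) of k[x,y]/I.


k[x,y], I = (x^5, y^8), d = 10
Need i < 5 and d-i < 8.
Range: 3 <= i <= 4.
H(10) = 2


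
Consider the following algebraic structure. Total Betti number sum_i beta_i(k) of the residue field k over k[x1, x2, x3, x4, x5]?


Koszul resolution: beta_i(k)=C(n,i), n=5
sum_i C(5,i) = 2^5 = 32


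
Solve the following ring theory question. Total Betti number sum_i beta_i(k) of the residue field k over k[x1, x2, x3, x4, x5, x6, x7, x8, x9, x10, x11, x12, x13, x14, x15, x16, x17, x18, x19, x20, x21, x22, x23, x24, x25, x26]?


Koszul resolution: beta_i(k)=C(n,i), n=26
sum_i C(26,i) = 2^26 = 67108864


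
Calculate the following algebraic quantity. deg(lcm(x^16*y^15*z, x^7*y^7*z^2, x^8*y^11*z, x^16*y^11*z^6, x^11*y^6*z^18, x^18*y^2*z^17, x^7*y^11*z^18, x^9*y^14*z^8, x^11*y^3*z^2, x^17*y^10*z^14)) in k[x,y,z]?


lcm = componentwise max:
x: max(16,7,8,16,11,18,7,9,11,17)=18
y: max(15,7,11,11,6,2,11,14,3,10)=15
z: max(1,2,1,6,18,17,18,8,2,14)=18
Total=18+15+18=51


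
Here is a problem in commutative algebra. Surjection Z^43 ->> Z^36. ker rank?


rank(ker) = 43-36 = 7


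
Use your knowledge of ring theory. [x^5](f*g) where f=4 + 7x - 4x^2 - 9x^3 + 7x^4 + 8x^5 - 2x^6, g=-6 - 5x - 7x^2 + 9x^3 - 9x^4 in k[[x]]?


[x^5] = sum a_i*b_j, i+j=5
  7*-9=-63
  -4*9=-36
  -9*-7=63
  7*-5=-35
  8*-6=-48
Sum=-119


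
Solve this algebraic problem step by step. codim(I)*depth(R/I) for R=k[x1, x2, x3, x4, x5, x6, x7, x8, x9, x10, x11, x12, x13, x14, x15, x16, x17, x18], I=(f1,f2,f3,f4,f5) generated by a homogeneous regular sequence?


codim=5, depth=dim(R/I)=18-5=13
Product=5*13=65


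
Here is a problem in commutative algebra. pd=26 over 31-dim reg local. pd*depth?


pd+depth=31
depth=31-26=5
pd*depth=26*5=130


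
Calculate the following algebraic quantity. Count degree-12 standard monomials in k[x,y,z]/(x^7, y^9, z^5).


Need i<7, j<9, k<5 with i+j+k=12.
For each i, j ranges over max(0,12-i-4)..min(8,12-i):
  i=0: j in [8,8] -> 1
  i=1: j in [7,8] -> 2
  i=2: j in [6,8] -> 3
  i=3: j in [5,8] -> 4
  i=4: j in [4,8] -> 5
  i=5: j in [3,7] -> 5
  i=6: j in [2,6] -> 5
H(12) = 1+2+3+4+5+5+5 = 25


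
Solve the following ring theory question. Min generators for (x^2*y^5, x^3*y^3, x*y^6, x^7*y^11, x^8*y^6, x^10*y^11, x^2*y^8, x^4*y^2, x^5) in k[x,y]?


Remove redundant (divisible by others).
x^10*y^11 redundant.
x^7*y^11 redundant.
x^2*y^8 redundant.
x^8*y^6 redundant.
Min: x^5, x^4*y^2, x^3*y^3, x^2*y^5, x*y^6
Count=5


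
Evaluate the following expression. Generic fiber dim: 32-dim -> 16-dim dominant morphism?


dim(fiber)=dim(X)-dim(Y)=32-16=16


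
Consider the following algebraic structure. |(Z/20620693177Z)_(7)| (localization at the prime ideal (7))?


7-primary part: 20620693177=7^10*73
Size=7^10=282475249


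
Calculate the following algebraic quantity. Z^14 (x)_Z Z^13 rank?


rank(M(x)N) = rank(M)*rank(N)
14*13 = 182


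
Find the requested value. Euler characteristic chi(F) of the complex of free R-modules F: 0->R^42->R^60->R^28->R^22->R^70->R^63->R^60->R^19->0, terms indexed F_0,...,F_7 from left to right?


chi = sum (-1)^i * rank:
(-1)^0*42=42
(-1)^1*60=-60
(-1)^2*28=28
(-1)^3*22=-22
(-1)^4*70=70
(-1)^5*63=-63
(-1)^6*60=60
(-1)^7*19=-19
chi=36


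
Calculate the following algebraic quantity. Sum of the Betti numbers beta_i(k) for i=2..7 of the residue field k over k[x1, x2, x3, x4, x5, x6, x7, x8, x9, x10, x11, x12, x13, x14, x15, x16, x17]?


Koszul resolution: beta_i(k)=C(n,i), n=17
C(17,2)=136, C(17,3)=680, C(17,4)=2380, C(17,5)=6188, C(17,6)=12376, C(17,7)=19448
Sum=41208


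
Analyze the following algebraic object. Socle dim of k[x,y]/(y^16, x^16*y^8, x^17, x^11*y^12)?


Socle = ann(m) = span of standard monomials u with x*u, y*u in I (staircase corners).
Minimal generators: x^17, x^16*y^8, x^11*y^12, y^16
Corners: x^10y^15, x^15y^11, x^16y^7
Socle dim=3


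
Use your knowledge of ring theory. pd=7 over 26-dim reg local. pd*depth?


pd+depth=26
depth=26-7=19
pd*depth=7*19=133


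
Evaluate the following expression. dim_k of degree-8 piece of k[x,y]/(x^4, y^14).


k[x,y], I = (x^4, y^14), d = 8
Need i < 4 and d-i < 14.
Range: 0 <= i <= 3.
H(8) = 4


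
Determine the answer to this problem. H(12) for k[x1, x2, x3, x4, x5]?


C(d+n-1,n-1)=C(16,4)=1820


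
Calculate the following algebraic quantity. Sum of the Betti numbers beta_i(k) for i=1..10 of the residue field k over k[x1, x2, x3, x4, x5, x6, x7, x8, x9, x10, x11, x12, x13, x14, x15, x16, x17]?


Koszul resolution: beta_i(k)=C(n,i), n=17
C(17,1)=17, C(17,2)=136, C(17,3)=680, C(17,4)=2380, C(17,5)=6188, C(17,6)=12376, C(17,7)=19448, C(17,8)=24310, C(17,9)=24310, C(17,10)=19448
Sum=109293


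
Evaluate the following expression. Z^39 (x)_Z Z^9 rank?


rank(M(x)N) = rank(M)*rank(N)
39*9 = 351


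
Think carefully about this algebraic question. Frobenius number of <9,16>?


gcd(9,16)=1 => F=ab-a-b=9*16-9-16=144-25=119


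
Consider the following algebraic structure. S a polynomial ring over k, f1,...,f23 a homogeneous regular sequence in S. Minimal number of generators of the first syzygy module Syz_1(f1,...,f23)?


Regular sequence => Koszul complex is the minimal free resolution.
Syz_1 minimally generated by Koszul relations f_i*e_j - f_j*e_i (i<j): mu(Syz_1) = beta_2 = C(m,2) = m(m-1)/2
m=23
23*22/2 = 253


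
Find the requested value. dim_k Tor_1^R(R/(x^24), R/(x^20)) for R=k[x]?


Tor_1(R/I,R/J)=(I cap J)/IJ=(x^24)/(x^44)
dim=44-24=min(24,20)=20


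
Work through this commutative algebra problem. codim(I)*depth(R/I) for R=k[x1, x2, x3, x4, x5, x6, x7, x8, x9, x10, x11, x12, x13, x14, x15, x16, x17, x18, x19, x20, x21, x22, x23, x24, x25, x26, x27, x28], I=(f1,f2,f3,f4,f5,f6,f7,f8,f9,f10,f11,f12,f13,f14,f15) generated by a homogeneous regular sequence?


codim=15, depth=dim(R/I)=28-15=13
Product=15*13=195


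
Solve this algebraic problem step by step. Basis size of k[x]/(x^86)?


Basis: 1,x,...,x^85
dim=86


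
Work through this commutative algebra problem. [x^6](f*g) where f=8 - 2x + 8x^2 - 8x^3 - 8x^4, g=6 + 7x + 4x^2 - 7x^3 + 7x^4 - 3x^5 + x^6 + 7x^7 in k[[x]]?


[x^6] = sum a_i*b_j, i+j=6
  8*1=8
  -2*-3=6
  8*7=56
  -8*-7=56
  -8*4=-32
Sum=94


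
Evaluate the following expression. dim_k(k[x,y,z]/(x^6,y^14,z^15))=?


Basis: x^iy^jz^k, i<6,j<14,k<15
6*14*15=1260


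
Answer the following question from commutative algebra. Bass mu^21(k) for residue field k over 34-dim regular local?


C(n,i)=C(34,21)=927983760


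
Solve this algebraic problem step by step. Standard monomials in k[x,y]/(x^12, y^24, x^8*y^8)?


k[x,y]/I, I = (x^12, y^24, x^8*y^8)
Rect: 12x24=288. Corner: (12-8)x(24-8)=64.
dim = 288-64 = 224


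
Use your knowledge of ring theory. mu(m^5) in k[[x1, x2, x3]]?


C(n+d-1,d)=C(7,5)=21


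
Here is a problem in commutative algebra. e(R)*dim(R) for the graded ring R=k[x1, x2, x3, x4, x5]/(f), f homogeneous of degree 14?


e(R)=deg(f)=14, dim(R)=5-1=4
e*dim=14*4=56


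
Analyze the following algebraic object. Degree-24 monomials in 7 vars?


C(d+n-1,n-1)=C(30,6)=593775


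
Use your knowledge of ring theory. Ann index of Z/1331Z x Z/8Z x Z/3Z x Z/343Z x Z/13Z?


Exponent = lcm of the cyclic orders; pairwise coprime => product.
11^3*2^3*3^1*7^3*13^1=1331*8*3*343*13=142438296


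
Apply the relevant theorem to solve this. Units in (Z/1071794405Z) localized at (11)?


Local ring = Z/214358881Z.
phi(214358881) = 11^7*(11-1) = 194871710


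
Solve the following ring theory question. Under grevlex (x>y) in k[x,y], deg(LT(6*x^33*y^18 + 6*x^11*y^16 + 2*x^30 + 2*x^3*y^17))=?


LT: 6*x^33*y^18
deg_x=33, deg_y=18
Total=33+18=51


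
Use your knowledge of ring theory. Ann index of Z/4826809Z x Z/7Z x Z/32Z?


Exponent = lcm of the cyclic orders; pairwise coprime => product.
13^6*7^1*2^5=4826809*7*32=1081205216


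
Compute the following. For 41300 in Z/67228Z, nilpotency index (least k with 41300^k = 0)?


41300^k mod 67228:
k=1: 41300
k=2: 48412
k=3: 54880
k=4: 19208
k=5: 0
First zero at k = 5


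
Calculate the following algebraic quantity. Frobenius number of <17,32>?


gcd(17,32)=1 => F=ab-a-b=17*32-17-32=544-49=495


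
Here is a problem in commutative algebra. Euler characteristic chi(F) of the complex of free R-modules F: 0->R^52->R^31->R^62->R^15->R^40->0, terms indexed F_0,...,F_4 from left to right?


chi = sum (-1)^i * rank:
(-1)^0*52=52
(-1)^1*31=-31
(-1)^2*62=62
(-1)^3*15=-15
(-1)^4*40=40
chi=108


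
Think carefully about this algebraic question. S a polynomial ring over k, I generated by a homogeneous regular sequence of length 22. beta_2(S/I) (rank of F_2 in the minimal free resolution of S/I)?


Regular sequence => Koszul complex is the minimal free resolution.
Syz_1 minimally generated by Koszul relations f_i*e_j - f_j*e_i (i<j): mu(Syz_1) = beta_2 = C(m,2) = m(m-1)/2
m=22
22*21/2 = 231


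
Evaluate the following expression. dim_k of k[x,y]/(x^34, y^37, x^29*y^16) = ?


k[x,y]/I, I = (x^34, y^37, x^29*y^16)
Rect: 34x37=1258. Corner: (34-29)x(37-16)=105.
dim = 1258-105 = 1153


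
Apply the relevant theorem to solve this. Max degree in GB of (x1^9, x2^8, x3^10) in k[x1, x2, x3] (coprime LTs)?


Pure powers, coprime LTs => already GB.
Degrees: 9, 8, 10
Max=10


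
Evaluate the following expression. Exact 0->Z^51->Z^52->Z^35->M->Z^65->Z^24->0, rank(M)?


Alt sum=0:
(-1)^0*51 + (-1)^1*52 + (-1)^2*35 + (-1)^3*? + (-1)^4*65 + (-1)^5*24=0
rank(M)=75


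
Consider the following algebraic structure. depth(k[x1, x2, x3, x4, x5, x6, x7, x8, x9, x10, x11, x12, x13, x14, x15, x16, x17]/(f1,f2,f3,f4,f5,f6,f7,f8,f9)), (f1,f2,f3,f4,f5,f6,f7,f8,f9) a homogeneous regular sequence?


depth(R)=17
depth(R/I)=17-9=8


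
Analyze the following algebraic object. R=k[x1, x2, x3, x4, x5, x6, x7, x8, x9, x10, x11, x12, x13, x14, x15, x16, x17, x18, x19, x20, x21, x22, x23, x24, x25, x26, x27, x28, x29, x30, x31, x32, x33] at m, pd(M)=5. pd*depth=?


pd+depth=33
depth=33-5=28
pd*depth=5*28=140


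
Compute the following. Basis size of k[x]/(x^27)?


Basis: 1,x,...,x^26
dim=27


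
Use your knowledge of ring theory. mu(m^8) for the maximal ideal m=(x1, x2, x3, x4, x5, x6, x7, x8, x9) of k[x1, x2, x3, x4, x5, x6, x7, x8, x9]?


Graded Nakayama: mu(m^d) = dim_k (m^d/m^(d+1)) = #degree-8 monomials in 9 vars
C(n+d-1,d)=C(16,8)=12870


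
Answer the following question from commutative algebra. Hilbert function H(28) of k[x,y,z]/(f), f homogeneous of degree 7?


C(30,2)-C(23,2)=435-253=182


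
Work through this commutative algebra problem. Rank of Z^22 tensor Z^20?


rank(M(x)N) = rank(M)*rank(N)
22*20 = 440


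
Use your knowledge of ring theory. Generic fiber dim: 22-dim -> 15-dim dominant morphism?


dim(fiber)=dim(X)-dim(Y)=22-15=7


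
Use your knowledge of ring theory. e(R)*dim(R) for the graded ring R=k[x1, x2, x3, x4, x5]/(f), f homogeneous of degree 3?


e(R)=deg(f)=3, dim(R)=5-1=4
e*dim=3*4=12


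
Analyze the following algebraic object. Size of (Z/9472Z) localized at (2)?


2-primary part: 9472=2^8*37
Size=2^8=256


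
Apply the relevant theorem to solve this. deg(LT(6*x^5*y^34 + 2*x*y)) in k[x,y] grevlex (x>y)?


LT: 6*x^5*y^34
deg_x=5, deg_y=34
Total=5+34=39


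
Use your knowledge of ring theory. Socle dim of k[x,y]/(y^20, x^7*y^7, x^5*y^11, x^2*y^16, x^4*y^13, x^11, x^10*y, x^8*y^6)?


Socle = ann(m) = span of standard monomials u with x*u, y*u in I (staircase corners).
Minimal generators: x^11, x^10*y, x^8*y^6, x^7*y^7, x^5*y^11, x^4*y^13, x^2*y^16, y^20
Corners: xy^19, x^3y^15, x^4y^12, x^6y^10, x^7y^6, x^9y^5, x^10
Socle dim=7


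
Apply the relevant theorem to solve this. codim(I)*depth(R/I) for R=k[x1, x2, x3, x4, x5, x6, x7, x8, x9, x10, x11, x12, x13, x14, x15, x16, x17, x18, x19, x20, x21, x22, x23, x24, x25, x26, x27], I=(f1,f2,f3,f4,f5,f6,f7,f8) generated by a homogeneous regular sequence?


codim=8, depth=dim(R/I)=27-8=19
Product=8*19=152


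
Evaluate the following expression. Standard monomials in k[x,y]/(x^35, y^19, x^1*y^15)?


k[x,y]/I, I = (x^35, y^19, x^1*y^15)
Rect: 35x19=665. Corner: (35-1)x(19-15)=136.
dim = 665-136 = 529


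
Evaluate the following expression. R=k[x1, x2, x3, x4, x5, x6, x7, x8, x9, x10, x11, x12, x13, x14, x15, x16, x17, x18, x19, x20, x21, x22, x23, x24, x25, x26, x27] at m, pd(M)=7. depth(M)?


pd+depth=depth(R)=27
depth=27-7=20


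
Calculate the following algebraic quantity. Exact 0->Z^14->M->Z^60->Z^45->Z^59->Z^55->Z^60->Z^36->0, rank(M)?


Alt sum=0:
(-1)^0*14 + (-1)^1*? + (-1)^2*60 + (-1)^3*45 + (-1)^4*59 + (-1)^5*55 + (-1)^6*60 + (-1)^7*36=0
rank(M)=57


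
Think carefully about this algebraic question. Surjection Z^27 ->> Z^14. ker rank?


rank(ker) = 27-14 = 13


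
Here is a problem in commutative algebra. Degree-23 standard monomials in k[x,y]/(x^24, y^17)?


k[x,y], I = (x^24, y^17), d = 23
Need i < 24 and d-i < 17.
Range: 7 <= i <= 23.
H(23) = 17


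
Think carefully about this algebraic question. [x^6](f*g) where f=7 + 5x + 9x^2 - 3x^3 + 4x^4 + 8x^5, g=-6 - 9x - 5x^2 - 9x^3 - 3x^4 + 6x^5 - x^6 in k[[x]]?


[x^6] = sum a_i*b_j, i+j=6
  7*-1=-7
  5*6=30
  9*-3=-27
  -3*-9=27
  4*-5=-20
  8*-9=-72
Sum=-69


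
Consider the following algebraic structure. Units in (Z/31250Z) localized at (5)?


Local ring = Z/15625Z.
phi(15625) = 5^5*(5-1) = 12500


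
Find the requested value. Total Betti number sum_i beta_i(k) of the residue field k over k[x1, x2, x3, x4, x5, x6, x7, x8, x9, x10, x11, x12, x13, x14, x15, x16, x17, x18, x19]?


Koszul resolution: beta_i(k)=C(n,i), n=19
sum_i C(19,i) = 2^19 = 524288


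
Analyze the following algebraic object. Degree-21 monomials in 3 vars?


C(d+n-1,n-1)=C(23,2)=253


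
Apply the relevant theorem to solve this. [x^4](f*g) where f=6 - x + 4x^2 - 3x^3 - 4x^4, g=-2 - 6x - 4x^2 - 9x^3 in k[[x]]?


[x^4] = sum a_i*b_j, i+j=4
  -1*-9=9
  4*-4=-16
  -3*-6=18
  -4*-2=8
Sum=19


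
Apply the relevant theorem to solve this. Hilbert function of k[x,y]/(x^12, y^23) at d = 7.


k[x,y], I = (x^12, y^23), d = 7
Need i < 12 and d-i < 23.
Range: 0 <= i <= 7.
H(7) = 8


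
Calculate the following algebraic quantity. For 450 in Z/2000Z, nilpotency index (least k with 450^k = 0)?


450^k mod 2000:
k=1: 450
k=2: 500
k=3: 1000
k=4: 0
First zero at k = 4


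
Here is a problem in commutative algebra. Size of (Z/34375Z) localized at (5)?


5-primary part: 34375=5^5*11
Size=5^5=3125


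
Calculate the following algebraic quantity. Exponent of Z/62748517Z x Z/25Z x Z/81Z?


Exponent = lcm of the cyclic orders; pairwise coprime => product.
13^7*5^2*3^4=62748517*25*81=127065746925


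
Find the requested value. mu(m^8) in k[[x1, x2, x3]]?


C(n+d-1,d)=C(10,8)=45


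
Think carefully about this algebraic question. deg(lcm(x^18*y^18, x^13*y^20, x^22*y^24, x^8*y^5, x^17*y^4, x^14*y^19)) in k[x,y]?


lcm = componentwise max:
x: max(18,13,22,8,17,14)=22
y: max(18,20,24,5,4,19)=24
Total=22+24=46


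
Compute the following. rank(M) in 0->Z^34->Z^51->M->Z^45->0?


Alt sum=0:
(-1)^0*34 + (-1)^1*51 + (-1)^2*? + (-1)^3*45=0
rank(M)=62


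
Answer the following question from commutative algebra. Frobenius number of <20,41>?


gcd(20,41)=1 => F=ab-a-b=20*41-20-41=820-61=759


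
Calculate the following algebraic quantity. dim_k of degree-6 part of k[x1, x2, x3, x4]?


C(d+n-1,n-1)=C(9,3)=84


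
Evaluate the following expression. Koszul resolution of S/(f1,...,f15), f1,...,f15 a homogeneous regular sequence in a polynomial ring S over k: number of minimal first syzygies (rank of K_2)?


Regular sequence => Koszul complex is the minimal free resolution.
Syz_1 minimally generated by Koszul relations f_i*e_j - f_j*e_i (i<j): mu(Syz_1) = beta_2 = C(m,2) = m(m-1)/2
m=15
15*14/2 = 105


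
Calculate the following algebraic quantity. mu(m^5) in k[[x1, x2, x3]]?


C(n+d-1,d)=C(7,5)=21


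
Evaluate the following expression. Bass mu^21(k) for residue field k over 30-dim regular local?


C(n,i)=C(30,21)=14307150


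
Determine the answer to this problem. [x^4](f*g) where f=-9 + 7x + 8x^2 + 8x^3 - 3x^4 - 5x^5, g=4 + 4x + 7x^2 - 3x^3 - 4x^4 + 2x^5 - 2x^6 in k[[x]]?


[x^4] = sum a_i*b_j, i+j=4
  -9*-4=36
  7*-3=-21
  8*7=56
  8*4=32
  -3*4=-12
Sum=91


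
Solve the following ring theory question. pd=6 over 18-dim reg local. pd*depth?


pd+depth=18
depth=18-6=12
pd*depth=6*12=72


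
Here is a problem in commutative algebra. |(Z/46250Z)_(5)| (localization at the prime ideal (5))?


5-primary part: 46250=5^4*74
Size=5^4=625


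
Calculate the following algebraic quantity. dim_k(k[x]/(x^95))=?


Basis: 1,x,...,x^94
dim=95


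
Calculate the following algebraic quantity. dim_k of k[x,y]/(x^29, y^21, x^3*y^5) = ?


k[x,y]/I, I = (x^29, y^21, x^3*y^5)
Rect: 29x21=609. Corner: (29-3)x(21-5)=416.
dim = 609-416 = 193


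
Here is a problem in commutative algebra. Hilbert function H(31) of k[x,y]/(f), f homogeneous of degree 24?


H(t)=d for t>=d-1.
d=24, t=31
H(31)=24


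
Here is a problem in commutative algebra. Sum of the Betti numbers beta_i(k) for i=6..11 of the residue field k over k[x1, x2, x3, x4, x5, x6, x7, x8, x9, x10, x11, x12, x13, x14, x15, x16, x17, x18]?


Koszul resolution: beta_i(k)=C(n,i), n=18
C(18,6)=18564, C(18,7)=31824, C(18,8)=43758, C(18,9)=48620, C(18,10)=43758, C(18,11)=31824
Sum=218348


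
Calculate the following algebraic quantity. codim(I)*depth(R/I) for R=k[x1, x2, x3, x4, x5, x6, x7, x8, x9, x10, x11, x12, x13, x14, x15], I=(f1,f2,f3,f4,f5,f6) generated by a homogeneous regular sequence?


codim=6, depth=dim(R/I)=15-6=9
Product=6*9=54


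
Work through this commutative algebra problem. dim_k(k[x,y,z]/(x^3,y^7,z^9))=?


Basis: x^iy^jz^k, i<3,j<7,k<9
3*7*9=189


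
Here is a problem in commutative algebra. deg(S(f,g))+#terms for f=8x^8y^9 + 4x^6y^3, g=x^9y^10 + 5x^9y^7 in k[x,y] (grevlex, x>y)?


LT(f)=8x^8y^9, LT(g)=x^9y^10
lcm(LM)=x^9y^10
S(f,g) (scaled by 8 to clear denominators) = xy*f - 8*g = -40x^9y^7 + 4x^7y^4
2 terms, deg 16.
16+2=18


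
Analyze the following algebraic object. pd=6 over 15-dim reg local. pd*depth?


pd+depth=15
depth=15-6=9
pd*depth=6*9=54


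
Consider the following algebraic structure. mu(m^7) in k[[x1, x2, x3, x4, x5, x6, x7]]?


C(n+d-1,d)=C(13,7)=1716


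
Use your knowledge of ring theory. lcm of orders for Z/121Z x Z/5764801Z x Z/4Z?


Exponent = lcm of the cyclic orders; pairwise coprime => product.
11^2*7^8*2^2=121*5764801*4=2790163684


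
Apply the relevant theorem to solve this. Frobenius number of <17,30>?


gcd(17,30)=1 => F=ab-a-b=17*30-17-30=510-47=463


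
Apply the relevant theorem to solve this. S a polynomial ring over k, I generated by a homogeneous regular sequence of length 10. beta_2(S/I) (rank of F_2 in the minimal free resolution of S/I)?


Regular sequence => Koszul complex is the minimal free resolution.
Syz_1 minimally generated by Koszul relations f_i*e_j - f_j*e_i (i<j): mu(Syz_1) = beta_2 = C(m,2) = m(m-1)/2
m=10
10*9/2 = 45


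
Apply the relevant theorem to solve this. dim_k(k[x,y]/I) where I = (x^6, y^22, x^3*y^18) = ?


k[x,y]/I, I = (x^6, y^22, x^3*y^18)
Rect: 6x22=132. Corner: (6-3)x(22-18)=12.
dim = 132-12 = 120


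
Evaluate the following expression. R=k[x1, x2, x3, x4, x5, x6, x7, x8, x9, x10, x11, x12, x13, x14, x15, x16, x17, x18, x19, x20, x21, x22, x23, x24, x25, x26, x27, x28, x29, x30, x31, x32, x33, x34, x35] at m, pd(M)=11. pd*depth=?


pd+depth=35
depth=35-11=24
pd*depth=11*24=264


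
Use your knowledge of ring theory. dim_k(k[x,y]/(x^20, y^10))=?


Basis: x^i*y^j, i<20, j<10
20*10=200


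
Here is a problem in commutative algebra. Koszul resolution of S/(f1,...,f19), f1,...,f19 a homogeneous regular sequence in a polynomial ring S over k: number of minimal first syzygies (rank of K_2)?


Regular sequence => Koszul complex is the minimal free resolution.
Syz_1 minimally generated by Koszul relations f_i*e_j - f_j*e_i (i<j): mu(Syz_1) = beta_2 = C(m,2) = m(m-1)/2
m=19
19*18/2 = 171


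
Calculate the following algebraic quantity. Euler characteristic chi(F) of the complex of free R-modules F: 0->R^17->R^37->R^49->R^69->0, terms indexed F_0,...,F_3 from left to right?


chi = sum (-1)^i * rank:
(-1)^0*17=17
(-1)^1*37=-37
(-1)^2*49=49
(-1)^3*69=-69
chi=-40


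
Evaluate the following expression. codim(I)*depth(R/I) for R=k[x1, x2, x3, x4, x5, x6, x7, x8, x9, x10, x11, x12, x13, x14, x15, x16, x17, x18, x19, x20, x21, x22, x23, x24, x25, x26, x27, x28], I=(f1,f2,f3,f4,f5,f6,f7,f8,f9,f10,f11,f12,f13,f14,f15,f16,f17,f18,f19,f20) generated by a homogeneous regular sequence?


codim=20, depth=dim(R/I)=28-20=8
Product=20*8=160


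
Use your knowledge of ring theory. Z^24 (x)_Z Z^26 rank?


rank(M(x)N) = rank(M)*rank(N)
24*26 = 624


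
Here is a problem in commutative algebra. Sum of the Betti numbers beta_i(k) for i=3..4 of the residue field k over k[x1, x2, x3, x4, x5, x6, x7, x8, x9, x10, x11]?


Koszul resolution: beta_i(k)=C(n,i), n=11
C(11,3)=165, C(11,4)=330
Sum=495


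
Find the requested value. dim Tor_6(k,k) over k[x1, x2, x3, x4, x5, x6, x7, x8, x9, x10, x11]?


Koszul: C(n,i)=C(11,6)=462


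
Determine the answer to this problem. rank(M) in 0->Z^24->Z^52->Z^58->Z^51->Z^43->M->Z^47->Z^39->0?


Alt sum=0:
(-1)^0*24 + (-1)^1*52 + (-1)^2*58 + (-1)^3*51 + (-1)^4*43 + (-1)^5*? + (-1)^6*47 + (-1)^7*39=0
rank(M)=30


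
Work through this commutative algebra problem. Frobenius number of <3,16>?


gcd(3,16)=1 => F=ab-a-b=3*16-3-16=48-19=29


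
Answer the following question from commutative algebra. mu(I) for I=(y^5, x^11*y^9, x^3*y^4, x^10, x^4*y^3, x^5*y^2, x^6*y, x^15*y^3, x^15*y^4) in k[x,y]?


Remove redundant (divisible by others).
x^15*y^4 redundant.
x^15*y^3 redundant.
x^11*y^9 redundant.
Min: x^10, x^6*y, x^5*y^2, x^4*y^3, x^3*y^4, y^5
Count=6


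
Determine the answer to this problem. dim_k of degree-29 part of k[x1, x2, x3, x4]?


C(d+n-1,n-1)=C(32,3)=4960


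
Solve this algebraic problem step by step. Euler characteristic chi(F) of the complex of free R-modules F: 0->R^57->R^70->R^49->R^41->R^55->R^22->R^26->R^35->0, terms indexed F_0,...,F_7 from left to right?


chi = sum (-1)^i * rank:
(-1)^0*57=57
(-1)^1*70=-70
(-1)^2*49=49
(-1)^3*41=-41
(-1)^4*55=55
(-1)^5*22=-22
(-1)^6*26=26
(-1)^7*35=-35
chi=19


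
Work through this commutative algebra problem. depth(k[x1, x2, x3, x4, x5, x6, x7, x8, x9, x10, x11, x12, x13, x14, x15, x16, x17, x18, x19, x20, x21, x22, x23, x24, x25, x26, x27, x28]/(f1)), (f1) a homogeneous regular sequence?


depth(R)=28
depth(R/I)=28-1=27


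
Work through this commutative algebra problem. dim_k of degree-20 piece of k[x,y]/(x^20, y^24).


k[x,y], I = (x^20, y^24), d = 20
Need i < 20 and d-i < 24.
Range: 0 <= i <= 19.
H(20) = 20


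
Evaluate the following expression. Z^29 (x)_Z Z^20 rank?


rank(M(x)N) = rank(M)*rank(N)
29*20 = 580


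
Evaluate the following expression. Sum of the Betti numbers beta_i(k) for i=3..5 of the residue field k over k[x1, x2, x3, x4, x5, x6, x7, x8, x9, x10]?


Koszul resolution: beta_i(k)=C(n,i), n=10
C(10,3)=120, C(10,4)=210, C(10,5)=252
Sum=582


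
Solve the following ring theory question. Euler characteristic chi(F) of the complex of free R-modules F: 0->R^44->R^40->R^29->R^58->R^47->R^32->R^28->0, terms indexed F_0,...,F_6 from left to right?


chi = sum (-1)^i * rank:
(-1)^0*44=44
(-1)^1*40=-40
(-1)^2*29=29
(-1)^3*58=-58
(-1)^4*47=47
(-1)^5*32=-32
(-1)^6*28=28
chi=18


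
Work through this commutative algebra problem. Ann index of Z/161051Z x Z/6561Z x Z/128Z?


Exponent = lcm of the cyclic orders; pairwise coprime => product.
11^5*3^8*2^7=161051*6561*128=135251918208


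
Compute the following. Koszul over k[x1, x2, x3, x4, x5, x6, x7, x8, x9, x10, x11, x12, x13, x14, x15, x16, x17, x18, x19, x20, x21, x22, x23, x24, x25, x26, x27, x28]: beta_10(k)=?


C(n,i)=C(28,10)=13123110


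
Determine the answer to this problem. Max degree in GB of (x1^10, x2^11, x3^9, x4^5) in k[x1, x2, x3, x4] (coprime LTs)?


Pure powers, coprime LTs => already GB.
Degrees: 10, 11, 9, 5
Max=11


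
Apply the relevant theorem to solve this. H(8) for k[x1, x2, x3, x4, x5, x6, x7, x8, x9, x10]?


C(d+n-1,n-1)=C(17,9)=24310


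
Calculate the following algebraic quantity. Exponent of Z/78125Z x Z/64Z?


Exponent = lcm of the cyclic orders; pairwise coprime => product.
5^7*2^6=78125*64=5000000


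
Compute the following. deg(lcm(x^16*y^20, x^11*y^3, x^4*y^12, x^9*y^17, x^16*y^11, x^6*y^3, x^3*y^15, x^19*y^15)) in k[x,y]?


lcm = componentwise max:
x: max(16,11,4,9,16,6,3,19)=19
y: max(20,3,12,17,11,3,15,15)=20
Total=19+20=39


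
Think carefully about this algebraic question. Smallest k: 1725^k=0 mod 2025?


1725^k mod 2025:
k=1: 1725
k=2: 900
k=3: 1350
k=4: 0
First zero at k = 4


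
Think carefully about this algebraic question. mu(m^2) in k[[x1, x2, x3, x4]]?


C(n+d-1,d)=C(5,2)=10


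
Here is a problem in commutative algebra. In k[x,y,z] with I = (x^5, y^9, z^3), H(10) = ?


Need i<5, j<9, k<3 with i+j+k=10.
For each i, j ranges over max(0,10-i-2)..min(8,10-i):
  i=0: j in [8,8] -> 1
  i=1: j in [7,8] -> 2
  i=2: j in [6,8] -> 3
  i=3: j in [5,7] -> 3
  i=4: j in [4,6] -> 3
H(10) = 1+2+3+3+3 = 12


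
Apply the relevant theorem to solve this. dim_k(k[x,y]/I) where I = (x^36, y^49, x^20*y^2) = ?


k[x,y]/I, I = (x^36, y^49, x^20*y^2)
Rect: 36x49=1764. Corner: (36-20)x(49-2)=752.
dim = 1764-752 = 1012
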